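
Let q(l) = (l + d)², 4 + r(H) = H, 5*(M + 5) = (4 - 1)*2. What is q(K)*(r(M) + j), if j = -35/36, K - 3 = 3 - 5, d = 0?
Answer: -1579/180 ≈ -8.7722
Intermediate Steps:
M = -19/5 (M = -5 + ((4 - 1)*2)/5 = -5 + (3*2)/5 = -5 + (⅕)*6 = -5 + 6/5 = -19/5 ≈ -3.8000)
K = 1 (K = 3 + (3 - 5) = 3 - 2 = 1)
r(H) = -4 + H
q(l) = l² (q(l) = (l + 0)² = l²)
j = -35/36 (j = -35*1/36 = -35/36 ≈ -0.97222)
q(K)*(r(M) + j) = 1²*((-4 - 19/5) - 35/36) = 1*(-39/5 - 35/36) = 1*(-1579/180) = -1579/180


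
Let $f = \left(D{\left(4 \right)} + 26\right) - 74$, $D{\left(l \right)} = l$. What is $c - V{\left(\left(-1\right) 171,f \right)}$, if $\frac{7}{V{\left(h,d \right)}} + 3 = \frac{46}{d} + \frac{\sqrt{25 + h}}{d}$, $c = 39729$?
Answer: $\frac{632314447}{15915} - \frac{154 i \sqrt{146}}{15915} \approx 39731.0 - 0.11692 i$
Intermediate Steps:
$f = -44$ ($f = \left(4 + 26\right) - 74 = 30 - 74 = -44$)
$V{\left(h,d \right)} = \frac{7}{-3 + \frac{46}{d} + \frac{\sqrt{25 + h}}{d}}$ ($V{\left(h,d \right)} = \frac{7}{-3 + \left(\frac{46}{d} + \frac{\sqrt{25 + h}}{d}\right)} = \frac{7}{-3 + \frac{46}{d} + \frac{\sqrt{25 + h}}{d}}$)
$c - V{\left(\left(-1\right) 171,f \right)} = 39729 - 7 \left(-44\right) \frac{1}{46 + \sqrt{25 - 171} - -132} = 39729 - 7 \left(-44\right) \frac{1}{46 + \sqrt{25 - 171} + 132} = 39729 - 7 \left(-44\right) \frac{1}{46 + \sqrt{-146} + 132} = 39729 - 7 \left(-44\right) \frac{1}{46 + i \sqrt{146} + 132} = 39729 - 7 \left(-44\right) \frac{1}{178 + i \sqrt{146}} = 39729 - - \frac{308}{178 + i \sqrt{146}} = 39729 + \frac{308}{178 + i \sqrt{146}}$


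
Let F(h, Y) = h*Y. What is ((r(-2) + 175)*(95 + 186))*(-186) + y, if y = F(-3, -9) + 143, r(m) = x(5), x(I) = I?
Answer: -9407710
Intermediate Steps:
F(h, Y) = Y*h
r(m) = 5
y = 170 (y = -9*(-3) + 143 = 27 + 143 = 170)
((r(-2) + 175)*(95 + 186))*(-186) + y = ((5 + 175)*(95 + 186))*(-186) + 170 = (180*281)*(-186) + 170 = 50580*(-186) + 170 = -9407880 + 170 = -9407710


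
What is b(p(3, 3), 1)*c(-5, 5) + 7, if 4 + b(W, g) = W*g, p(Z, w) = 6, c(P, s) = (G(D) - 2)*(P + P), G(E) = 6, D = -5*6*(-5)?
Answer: -73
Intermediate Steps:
D = 150 (D = -30*(-5) = 150)
c(P, s) = 8*P (c(P, s) = (6 - 2)*(P + P) = 4*(2*P) = 8*P)
b(W, g) = -4 + W*g
b(p(3, 3), 1)*c(-5, 5) + 7 = (-4 + 6*1)*(8*(-5)) + 7 = (-4 + 6)*(-40) + 7 = 2*(-40) + 7 = -80 + 7 = -73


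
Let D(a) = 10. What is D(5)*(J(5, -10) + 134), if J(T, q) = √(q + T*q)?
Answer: 1340 + 20*I*√15 ≈ 1340.0 + 77.46*I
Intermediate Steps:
D(5)*(J(5, -10) + 134) = 10*(√(-10*(1 + 5)) + 134) = 10*(√(-10*6) + 134) = 10*(√(-60) + 134) = 10*(2*I*√15 + 134) = 10*(134 + 2*I*√15) = 1340 + 20*I*√15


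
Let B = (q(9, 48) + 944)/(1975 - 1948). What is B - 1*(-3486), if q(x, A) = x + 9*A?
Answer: 95507/27 ≈ 3537.3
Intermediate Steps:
B = 1385/27 (B = ((9 + 9*48) + 944)/(1975 - 1948) = ((9 + 432) + 944)/27 = (441 + 944)*(1/27) = 1385*(1/27) = 1385/27 ≈ 51.296)
B - 1*(-3486) = 1385/27 - 1*(-3486) = 1385/27 + 3486 = 95507/27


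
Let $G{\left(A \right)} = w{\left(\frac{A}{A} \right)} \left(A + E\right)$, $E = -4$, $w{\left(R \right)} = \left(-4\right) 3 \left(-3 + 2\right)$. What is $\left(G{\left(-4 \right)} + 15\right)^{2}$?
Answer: $6561$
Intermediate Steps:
$w{\left(R \right)} = 12$ ($w{\left(R \right)} = \left(-12\right) \left(-1\right) = 12$)
$G{\left(A \right)} = -48 + 12 A$ ($G{\left(A \right)} = 12 \left(A - 4\right) = 12 \left(-4 + A\right) = -48 + 12 A$)
$\left(G{\left(-4 \right)} + 15\right)^{2} = \left(\left(-48 + 12 \left(-4\right)\right) + 15\right)^{2} = \left(\left(-48 - 48\right) + 15\right)^{2} = \left(-96 + 15\right)^{2} = \left(-81\right)^{2} = 6561$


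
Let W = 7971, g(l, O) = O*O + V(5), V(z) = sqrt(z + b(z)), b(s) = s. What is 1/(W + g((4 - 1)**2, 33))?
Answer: 906/8208359 - sqrt(10)/82083590 ≈ 0.00011034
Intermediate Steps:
V(z) = sqrt(2)*sqrt(z) (V(z) = sqrt(z + z) = sqrt(2*z) = sqrt(2)*sqrt(z))
g(l, O) = sqrt(10) + O**2 (g(l, O) = O*O + sqrt(2)*sqrt(5) = O**2 + sqrt(10) = sqrt(10) + O**2)
1/(W + g((4 - 1)**2, 33)) = 1/(7971 + (sqrt(10) + 33**2)) = 1/(7971 + (sqrt(10) + 1089)) = 1/(7971 + (1089 + sqrt(10))) = 1/(9060 + sqrt(10))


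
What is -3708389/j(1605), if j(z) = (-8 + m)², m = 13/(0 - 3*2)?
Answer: -133502004/3721 ≈ -35878.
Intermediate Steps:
m = -13/6 (m = 13/(0 - 6) = 13/(-6) = 13*(-⅙) = -13/6 ≈ -2.1667)
j(z) = 3721/36 (j(z) = (-8 - 13/6)² = (-61/6)² = 3721/36)
-3708389/j(1605) = -3708389/3721/36 = -3708389*36/3721 = -133502004/3721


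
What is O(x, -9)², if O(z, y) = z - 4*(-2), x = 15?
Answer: 529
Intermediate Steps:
O(z, y) = 8 + z (O(z, y) = z + 8 = 8 + z)
O(x, -9)² = (8 + 15)² = 23² = 529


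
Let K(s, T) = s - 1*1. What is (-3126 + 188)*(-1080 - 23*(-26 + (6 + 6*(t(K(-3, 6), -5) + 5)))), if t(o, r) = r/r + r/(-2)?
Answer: 5267834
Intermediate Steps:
K(s, T) = -1 + s (K(s, T) = s - 1 = -1 + s)
t(o, r) = 1 - r/2 (t(o, r) = 1 + r*(-1/2) = 1 - r/2)
(-3126 + 188)*(-1080 - 23*(-26 + (6 + 6*(t(K(-3, 6), -5) + 5)))) = (-3126 + 188)*(-1080 - 23*(-26 + (6 + 6*((1 - 1/2*(-5)) + 5)))) = -2938*(-1080 - 23*(-26 + (6 + 6*((1 + 5/2) + 5)))) = -2938*(-1080 - 23*(-26 + (6 + 6*(7/2 + 5)))) = -2938*(-1080 - 23*(-26 + (6 + 6*(17/2)))) = -2938*(-1080 - 23*(-26 + (6 + 51))) = -2938*(-1080 - 23*(-26 + 57)) = -2938*(-1080 - 23*31) = -2938*(-1080 - 713) = -2938*(-1793) = 5267834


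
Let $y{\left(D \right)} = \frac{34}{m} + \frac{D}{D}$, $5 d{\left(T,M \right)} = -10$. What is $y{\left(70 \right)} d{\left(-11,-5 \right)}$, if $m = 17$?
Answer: $-6$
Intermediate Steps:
$d{\left(T,M \right)} = -2$ ($d{\left(T,M \right)} = \frac{1}{5} \left(-10\right) = -2$)
$y{\left(D \right)} = 3$ ($y{\left(D \right)} = \frac{34}{17} + \frac{D}{D} = 34 \cdot \frac{1}{17} + 1 = 2 + 1 = 3$)
$y{\left(70 \right)} d{\left(-11,-5 \right)} = 3 \left(-2\right) = -6$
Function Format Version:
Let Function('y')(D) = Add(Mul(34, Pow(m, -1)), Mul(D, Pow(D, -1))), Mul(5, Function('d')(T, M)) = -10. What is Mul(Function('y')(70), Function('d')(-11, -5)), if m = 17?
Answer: -6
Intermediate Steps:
Function('d')(T, M) = -2 (Function('d')(T, M) = Mul(Rational(1, 5), -10) = -2)
Function('y')(D) = 3 (Function('y')(D) = Add(Mul(34, Pow(17, -1)), Mul(D, Pow(D, -1))) = Add(Mul(34, Rational(1, 17)), 1) = Add(2, 1) = 3)
Mul(Function('y')(70), Function('d')(-11, -5)) = Mul(3, -2) = -6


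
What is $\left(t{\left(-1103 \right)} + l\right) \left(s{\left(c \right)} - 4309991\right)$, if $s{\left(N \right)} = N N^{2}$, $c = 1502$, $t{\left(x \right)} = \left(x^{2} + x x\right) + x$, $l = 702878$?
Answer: $10609468443838881$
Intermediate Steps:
$t{\left(x \right)} = x + 2 x^{2}$ ($t{\left(x \right)} = \left(x^{2} + x^{2}\right) + x = 2 x^{2} + x = x + 2 x^{2}$)
$s{\left(N \right)} = N^{3}$
$\left(t{\left(-1103 \right)} + l\right) \left(s{\left(c \right)} - 4309991\right) = \left(- 1103 \left(1 + 2 \left(-1103\right)\right) + 702878\right) \left(1502^{3} - 4309991\right) = \left(- 1103 \left(1 - 2206\right) + 702878\right) \left(3388518008 - 4309991\right) = \left(\left(-1103\right) \left(-2205\right) + 702878\right) 3384208017 = \left(2432115 + 702878\right) 3384208017 = 3134993 \cdot 3384208017 = 10609468443838881$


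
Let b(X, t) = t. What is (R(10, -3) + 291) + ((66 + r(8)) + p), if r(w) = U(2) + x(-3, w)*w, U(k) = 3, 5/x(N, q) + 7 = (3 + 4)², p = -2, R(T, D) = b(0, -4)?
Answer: 7454/21 ≈ 354.95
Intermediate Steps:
R(T, D) = -4
x(N, q) = 5/42 (x(N, q) = 5/(-7 + (3 + 4)²) = 5/(-7 + 7²) = 5/(-7 + 49) = 5/42)
r(w) = 3 + 5*w/42
(R(10, -3) + 291) + ((66 + r(8)) + p) = (-4 + 291) + ((66 + (3 + (5/42)*8)) - 2) = 287 + ((66 + (3 + 20/21)) - 2) = 287 + ((66 + 83/21) - 2) = 287 + (1469/21 - 2) = 287 + 1427/21 = 7454/21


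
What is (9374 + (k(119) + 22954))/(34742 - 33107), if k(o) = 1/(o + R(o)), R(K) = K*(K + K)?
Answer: 919440649/46501035 ≈ 19.772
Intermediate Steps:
R(K) = 2*K² (R(K) = K*(2*K) = 2*K²)
k(o) = 1/(o + 2*o²)
(9374 + (k(119) + 22954))/(34742 - 33107) = (9374 + (1/(119*(1 + 2*119)) + 22954))/(34742 - 33107) = (9374 + (1/(119*(1 + 238)) + 22954))/1635 = (9374 + ((1/119)/239 + 22954))*(1/1635) = (9374 + ((1/119)*(1/239) + 22954))*(1/1635) = (9374 + (1/28441 + 22954))*(1/1635) = (9374 + 652834715/28441)*(1/1635) = (919440649/28441)*(1/1635) = 919440649/46501035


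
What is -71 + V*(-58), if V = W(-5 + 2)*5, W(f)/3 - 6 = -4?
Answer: -1811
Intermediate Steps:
W(f) = 6 (W(f) = 18 + 3*(-4) = 18 - 12 = 6)
V = 30 (V = 6*5 = 30)
-71 + V*(-58) = -71 + 30*(-58) = -71 - 1740 = -1811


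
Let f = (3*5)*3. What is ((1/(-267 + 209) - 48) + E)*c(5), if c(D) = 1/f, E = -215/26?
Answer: -4244/3393 ≈ -1.2508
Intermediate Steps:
E = -215/26 (E = -215*1/26 = -215/26 ≈ -8.2692)
f = 45 (f = 15*3 = 45)
c(D) = 1/45
((1/(-267 + 209) - 48) + E)*c(5) = ((1/(-267 + 209) - 48) - 215/26)*(1/45) = ((1/(-58) - 48) - 215/26)*(1/45) = ((-1/58 - 48) - 215/26)*(1/45) = (-2785/58 - 215/26)*(1/45) = -21220/377*1/45 = -4244/3393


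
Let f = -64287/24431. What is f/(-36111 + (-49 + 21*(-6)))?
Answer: 64287/886503266 ≈ 7.2518e-5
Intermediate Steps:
f = -64287/24431 (f = -64287*1/24431 = -64287/24431 ≈ -2.6314)
f/(-36111 + (-49 + 21*(-6))) = -64287/(24431*(-36111 + (-49 + 21*(-6)))) = -64287/(24431*(-36111 + (-49 - 126))) = -64287/(24431*(-36111 - 175)) = -64287/24431/(-36286) = -64287/24431*(-1/36286) = 64287/886503266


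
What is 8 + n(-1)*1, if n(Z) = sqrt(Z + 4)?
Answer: 8 + sqrt(3) ≈ 9.7321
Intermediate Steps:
n(Z) = sqrt(4 + Z)
8 + n(-1)*1 = 8 + sqrt(4 - 1)*1 = 8 + sqrt(3)*1 = 8 + sqrt(3)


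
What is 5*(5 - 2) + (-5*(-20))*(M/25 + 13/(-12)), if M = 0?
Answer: -280/3 ≈ -93.333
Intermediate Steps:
5*(5 - 2) + (-5*(-20))*(M/25 + 13/(-12)) = 5*(5 - 2) + (-5*(-20))*(0/25 + 13/(-12)) = 5*3 + 100*(0*(1/25) + 13*(-1/12)) = 15 + 100*(0 - 13/12) = 15 + 100*(-13/12) = 15 - 325/3 = -280/3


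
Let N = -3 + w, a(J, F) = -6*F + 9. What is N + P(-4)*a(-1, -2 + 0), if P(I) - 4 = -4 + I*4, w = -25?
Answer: -364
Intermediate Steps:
a(J, F) = 9 - 6*F
N = -28 (N = -3 - 25 = -28)
P(I) = 4*I (P(I) = 4 + (-4 + I*4) = 4 + (-4 + 4*I) = 4*I)
N + P(-4)*a(-1, -2 + 0) = -28 + (4*(-4))*(9 - 6*(-2 + 0)) = -28 - 16*(9 - 6*(-2)) = -28 - 16*(9 + 12) = -28 - 16*21 = -28 - 336 = -364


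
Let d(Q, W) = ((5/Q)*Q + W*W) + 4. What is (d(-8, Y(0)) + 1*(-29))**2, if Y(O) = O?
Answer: 400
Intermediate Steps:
d(Q, W) = 9 + W**2 (d(Q, W) = (5 + W**2) + 4 = 9 + W**2)
(d(-8, Y(0)) + 1*(-29))**2 = ((9 + 0**2) + 1*(-29))**2 = ((9 + 0) - 29)**2 = (9 - 29)**2 = (-20)**2 = 400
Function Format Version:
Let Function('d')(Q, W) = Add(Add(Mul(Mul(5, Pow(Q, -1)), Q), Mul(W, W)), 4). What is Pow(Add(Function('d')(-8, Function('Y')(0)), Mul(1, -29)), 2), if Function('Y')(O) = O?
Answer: 400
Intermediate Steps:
Function('d')(Q, W) = Add(9, Pow(W, 2)) (Function('d')(Q, W) = Add(Add(5, Pow(W, 2)), 4) = Add(9, Pow(W, 2)))
Pow(Add(Function('d')(-8, Function('Y')(0)), Mul(1, -29)), 2) = Pow(Add(Add(9, Pow(0, 2)), Mul(1, -29)), 2) = Pow(Add(Add(9, 0), -29), 2) = Pow(Add(9, -29), 2) = Pow(-20, 2) = 400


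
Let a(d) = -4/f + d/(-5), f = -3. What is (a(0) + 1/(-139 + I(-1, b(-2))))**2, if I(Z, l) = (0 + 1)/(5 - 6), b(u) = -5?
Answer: 310249/176400 ≈ 1.7588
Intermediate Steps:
I(Z, l) = -1 (I(Z, l) = 1/(-1) = 1*(-1) = -1)
a(d) = 4/3 - d/5 (a(d) = -4/(-3) + d/(-5) = -4*(-1/3) + d*(-1/5) = 4/3 - d/5)
(a(0) + 1/(-139 + I(-1, b(-2))))**2 = ((4/3 - 1/5*0) + 1/(-139 - 1))**2 = ((4/3 + 0) + 1/(-140))**2 = (4/3 - 1/140)**2 = (557/420)**2 = 310249/176400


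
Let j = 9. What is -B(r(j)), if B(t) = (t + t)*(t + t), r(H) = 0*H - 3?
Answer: -36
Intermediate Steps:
r(H) = -3 (r(H) = 0 - 3 = -3)
B(t) = 4*t² (B(t) = (2*t)*(2*t) = 4*t²)
-B(r(j)) = -4*(-3)² = -4*9 = -1*36 = -36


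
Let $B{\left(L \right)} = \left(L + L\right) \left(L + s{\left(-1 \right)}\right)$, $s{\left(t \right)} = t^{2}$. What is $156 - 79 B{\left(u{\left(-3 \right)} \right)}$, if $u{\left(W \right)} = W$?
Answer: $-792$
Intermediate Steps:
$B{\left(L \right)} = 2 L \left(1 + L\right)$ ($B{\left(L \right)} = \left(L + L\right) \left(L + \left(-1\right)^{2}\right) = 2 L \left(L + 1\right) = 2 L \left(1 + L\right)$)
$156 - 79 B{\left(u{\left(-3 \right)} \right)} = 156 - 79 \cdot 2 \left(-3\right) \left(1 - 3\right) = 156 - 79 \cdot 2 \left(-3\right) \left(-2\right) = 156 - 948 = -792$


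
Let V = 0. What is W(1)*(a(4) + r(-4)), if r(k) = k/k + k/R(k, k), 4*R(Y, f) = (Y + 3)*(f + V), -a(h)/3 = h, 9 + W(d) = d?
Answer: 120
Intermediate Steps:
W(d) = -9 + d
a(h) = -3*h
R(Y, f) = f*(3 + Y)/4 (R(Y, f) = ((Y + 3)*(f + 0))/4 = ((3 + Y)*f)/4 = (f*(3 + Y))/4 = f*(3 + Y)/4)
r(k) = 1 + 4/(3 + k) (r(k) = k/k + k/((k*(3 + k)/4)) = 1 + k*(4/(k*(3 + k))) = 1 + 4/(3 + k))
W(1)*(a(4) + r(-4)) = (-9 + 1)*(-3*4 + (7 - 4)/(3 - 4)) = -8*(-12 + 3/(-1)) = -8*(-12 - 1*3) = -8*(-12 - 3) = -8*(-15) = 120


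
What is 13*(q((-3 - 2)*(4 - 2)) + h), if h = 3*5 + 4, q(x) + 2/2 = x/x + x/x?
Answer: 260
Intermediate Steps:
q(x) = 1 (q(x) = -1 + (x/x + x/x) = -1 + (1 + 1) = -1 + 2 = 1)
h = 19 (h = 15 + 4 = 19)
13*(q((-3 - 2)*(4 - 2)) + h) = 13*(1 + 19) = 13*20 = 260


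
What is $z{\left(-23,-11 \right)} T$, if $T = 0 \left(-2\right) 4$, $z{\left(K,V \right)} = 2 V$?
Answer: $0$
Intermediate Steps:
$T = 0$ ($T = 0 \cdot 4 = 0$)
$z{\left(-23,-11 \right)} T = 2 \left(-11\right) 0 = \left(-22\right) 0 = 0$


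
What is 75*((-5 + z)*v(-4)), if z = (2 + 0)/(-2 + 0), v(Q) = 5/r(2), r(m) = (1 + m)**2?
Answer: -250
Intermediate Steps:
v(Q) = 5/9 (v(Q) = 5/((1 + 2)**2) = 5/(3**2) = 5/9)
z = -1 (z = 2/(-2) = 2*(-1/2) = -1)
75*((-5 + z)*v(-4)) = 75*((-5 - 1)*(5/9)) = 75*(-6*5/9) = 75*(-10/3) = -250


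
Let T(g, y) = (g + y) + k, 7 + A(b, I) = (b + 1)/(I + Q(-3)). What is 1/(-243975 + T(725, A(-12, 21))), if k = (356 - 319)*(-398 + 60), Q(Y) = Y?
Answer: -18/4603745 ≈ -3.9099e-6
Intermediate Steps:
k = -12506 (k = 37*(-338) = -12506)
A(b, I) = -7 + (1 + b)/(-3 + I) (A(b, I) = -7 + (b + 1)/(I - 3) = -7 + (1 + b)/(-3 + I))
T(g, y) = -12506 + g + y (T(g, y) = (g + y) - 12506 = -12506 + g + y)
1/(-243975 + T(725, A(-12, 21))) = 1/(-243975 + (-12506 + 725 + (22 - 12 - 7*21)/(-3 + 21))) = 1/(-243975 + (-12506 + 725 + (22 - 12 - 147)/18)) = 1/(-243975 + (-12506 + 725 + (1/18)*(-137))) = 1/(-243975 + (-12506 + 725 - 137/18)) = 1/(-243975 - 212195/18) = 1/(-4603745/18) = -18/4603745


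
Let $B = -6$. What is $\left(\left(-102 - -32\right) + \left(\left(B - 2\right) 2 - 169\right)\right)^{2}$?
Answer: $65025$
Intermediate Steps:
$\left(\left(-102 - -32\right) + \left(\left(B - 2\right) 2 - 169\right)\right)^{2} = \left(\left(-102 - -32\right) - \left(169 - \left(-6 - 2\right) 2\right)\right)^{2} = \left(\left(-102 + 32\right) - 185\right)^{2} = \left(-70 - 185\right)^{2} = \left(-255\right)^{2} = 65025$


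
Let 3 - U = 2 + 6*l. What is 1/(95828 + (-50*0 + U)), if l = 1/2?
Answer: 1/95826 ≈ 1.0436e-5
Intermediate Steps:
l = ½ ≈ 0.50000
U = -2 (U = 3 - (2 + 6*(½)) = 3 - (2 + 3) = 3 - 1*5 = 3 - 5 = -2)
1/(95828 + (-50*0 + U)) = 1/(95828 + (-50*0 - 2)) = 1/(95828 + (0 - 2)) = 1/(95828 - 2) = 1/95826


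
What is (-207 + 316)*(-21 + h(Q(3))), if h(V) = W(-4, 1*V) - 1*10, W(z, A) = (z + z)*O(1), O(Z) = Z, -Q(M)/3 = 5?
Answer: -4251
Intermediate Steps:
Q(M) = -15 (Q(M) = -3*5 = -15)
W(z, A) = 2*z (W(z, A) = (z + z)*1 = (2*z)*1 = 2*z)
h(V) = -18 (h(V) = 2*(-4) - 1*10 = -8 - 10 = -18)
(-207 + 316)*(-21 + h(Q(3))) = (-207 + 316)*(-21 - 18) = 109*(-39) = -4251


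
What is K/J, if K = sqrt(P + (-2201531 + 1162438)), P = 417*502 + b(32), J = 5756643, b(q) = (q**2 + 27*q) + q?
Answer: I*sqrt(827839)/5756643 ≈ 0.00015805*I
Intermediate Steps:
b(q) = q**2 + 28*q
P = 211254 (P = 417*502 + 32*(28 + 32) = 209334 + 32*60 = 209334 + 1920 = 211254)
K = I*sqrt(827839) (K = sqrt(211254 + (-2201531 + 1162438)) = sqrt(211254 - 1039093) = sqrt(-827839) = I*sqrt(827839) ≈ 909.86*I)
K/J = (I*sqrt(827839))/5756643 = (I*sqrt(827839))*(1/5756643) = I*sqrt(827839)/5756643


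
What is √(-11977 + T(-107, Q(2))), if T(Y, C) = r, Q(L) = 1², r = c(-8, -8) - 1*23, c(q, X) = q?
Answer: 2*I*√3002 ≈ 109.58*I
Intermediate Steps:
r = -31 (r = -8 - 1*23 = -8 - 23 = -31)
Q(L) = 1
T(Y, C) = -31
√(-11977 + T(-107, Q(2))) = √(-11977 - 31) = √(-12008) = 2*I*√3002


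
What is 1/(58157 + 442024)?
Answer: 1/500181 ≈ 1.9993e-6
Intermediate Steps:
1/(58157 + 442024) = 1/500181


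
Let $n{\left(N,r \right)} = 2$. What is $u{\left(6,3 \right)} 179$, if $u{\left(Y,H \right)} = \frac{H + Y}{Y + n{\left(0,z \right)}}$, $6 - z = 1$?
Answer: $\frac{1611}{8} \approx 201.38$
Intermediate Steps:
$z = 5$ ($z = 6 - 1 = 5$)
$u{\left(Y,H \right)} = \frac{H + Y}{2 + Y}$ ($u{\left(Y,H \right)} = \frac{H + Y}{Y + 2} = \frac{H + Y}{2 + Y}$)
$u{\left(6,3 \right)} 179 = \frac{3 + 6}{2 + 6} \cdot 179 = \frac{1}{8} \cdot 9 \cdot 179 = \frac{9}{8} \cdot 179 = \frac{1611}{8}$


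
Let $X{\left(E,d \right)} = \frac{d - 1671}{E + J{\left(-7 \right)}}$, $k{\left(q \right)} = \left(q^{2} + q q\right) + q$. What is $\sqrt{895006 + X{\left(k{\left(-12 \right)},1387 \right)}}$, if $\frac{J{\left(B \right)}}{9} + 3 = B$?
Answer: $\frac{22 \sqrt{15993582}}{93} \approx 946.05$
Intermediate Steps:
$J{\left(B \right)} = -27 + 9 B$
$k{\left(q \right)} = q + 2 q^{2}$ ($k{\left(q \right)} = \left(q^{2} + q^{2}\right) + q = 2 q^{2} + q = q + 2 q^{2}$)
$X{\left(E,d \right)} = \frac{-1671 + d}{-90 + E}$ ($X{\left(E,d \right)} = \frac{d - 1671}{E + \left(-27 + 9 \left(-7\right)\right)} = \frac{-1671 + d}{E - 90} = \frac{-1671 + d}{-90 + E}$)
$\sqrt{895006 + X{\left(k{\left(-12 \right)},1387 \right)}} = \sqrt{895006 + \frac{-1671 + 1387}{-90 - 12 \left(1 + 2 \left(-12\right)\right)}} = \sqrt{895006 + \frac{1}{-90 - 12 \left(1 - 24\right)} \left(-284\right)} = \sqrt{895006 + \frac{1}{-90 - -276} \left(-284\right)} = \sqrt{895006 + \frac{1}{-90 + 276} \left(-284\right)} = \sqrt{895006 + \frac{1}{186} \left(-284\right)} = \sqrt{895006 - \frac{142}{93}} = \sqrt{\frac{83235416}{93}} = \frac{22 \sqrt{15993582}}{93}$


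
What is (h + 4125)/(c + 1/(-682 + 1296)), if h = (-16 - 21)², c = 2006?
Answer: 3373316/1231685 ≈ 2.7388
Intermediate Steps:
h = 1369 (h = (-37)² = 1369)
(h + 4125)/(c + 1/(-682 + 1296)) = (1369 + 4125)/(2006 + 1/(-682 + 1296)) = 5494/(2006 + 1/614) = 5494/(1231685/614) = 5494*(614/1231685) = 3373316/1231685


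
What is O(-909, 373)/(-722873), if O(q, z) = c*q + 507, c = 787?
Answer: 714876/722873 ≈ 0.98894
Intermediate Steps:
O(q, z) = 507 + 787*q (O(q, z) = 787*q + 507 = 507 + 787*q)
O(-909, 373)/(-722873) = (507 + 787*(-909))/(-722873) = (507 - 715383)*(-1/722873) = -714876*(-1/722873) = 714876/722873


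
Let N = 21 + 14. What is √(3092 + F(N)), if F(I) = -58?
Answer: √3034 ≈ 55.082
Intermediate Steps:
N = 35
√(3092 + F(N)) = √(3092 - 58) = √3034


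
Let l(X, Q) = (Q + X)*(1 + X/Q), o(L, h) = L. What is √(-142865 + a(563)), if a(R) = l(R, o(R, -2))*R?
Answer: √1125011 ≈ 1060.7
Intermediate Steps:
l(X, Q) = (1 + X/Q)*(Q + X)
a(R) = 4*R² (a(R) = ((R + R)²/R)*R = ((2*R)²/R)*R = ((4*R²)/R)*R = (4*R)*R = 4*R²)
√(-142865 + a(563)) = √(-142865 + 4*563²) = √(-142865 + 4*316969) = √(-142865 + 1267876) = √1125011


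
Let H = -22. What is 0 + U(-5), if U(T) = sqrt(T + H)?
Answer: 3*I*sqrt(3) ≈ 5.1962*I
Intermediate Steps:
U(T) = sqrt(-22 + T) (U(T) = sqrt(T - 22) = sqrt(-22 + T))
0 + U(-5) = 0 + sqrt(-22 - 5) = 0 + sqrt(-27) = 0 + 3*I*sqrt(3) = 3*I*sqrt(3)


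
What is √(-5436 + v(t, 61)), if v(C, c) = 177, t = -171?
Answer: I*√5259 ≈ 72.519*I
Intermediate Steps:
√(-5436 + v(t, 61)) = √(-5436 + 177) = √(-5259) = I*√5259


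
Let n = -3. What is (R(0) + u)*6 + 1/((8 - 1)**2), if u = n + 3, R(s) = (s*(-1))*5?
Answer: 1/49 ≈ 0.020408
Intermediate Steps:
R(s) = -5*s (R(s) = -s*5 = -5*s)
u = 0 (u = -3 + 3 = 0)
(R(0) + u)*6 + 1/((8 - 1)**2) = (-5*0 + 0)*6 + 1/((8 - 1)**2) = (0 + 0)*6 + 1/(7**2) = 0*6 + 1/49 = 0 + 1/49 = 1/49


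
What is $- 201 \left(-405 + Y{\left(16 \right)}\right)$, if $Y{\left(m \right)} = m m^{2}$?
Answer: $-741891$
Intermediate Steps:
$Y{\left(m \right)} = m^{3}$
$- 201 \left(-405 + Y{\left(16 \right)}\right) = - 201 \left(-405 + 16^{3}\right) = - 201 \left(-405 + 4096\right) = \left(-201\right) 3691 = -741891$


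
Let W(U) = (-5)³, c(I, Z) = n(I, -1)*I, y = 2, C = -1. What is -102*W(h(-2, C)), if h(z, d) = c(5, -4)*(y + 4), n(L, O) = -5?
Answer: 12750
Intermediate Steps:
c(I, Z) = -5*I
h(z, d) = -150 (h(z, d) = (-5*5)*(2 + 4) = -25*6 = -150)
W(U) = -125
-102*W(h(-2, C)) = -102*(-125) = 12750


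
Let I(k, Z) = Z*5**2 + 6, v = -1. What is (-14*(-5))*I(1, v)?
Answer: -1330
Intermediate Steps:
I(k, Z) = 6 + 25*Z (I(k, Z) = Z*25 + 6 = 25*Z + 6 = 6 + 25*Z)
(-14*(-5))*I(1, v) = (-14*(-5))*(6 + 25*(-1)) = 70*(6 - 25) = 70*(-19) = -1330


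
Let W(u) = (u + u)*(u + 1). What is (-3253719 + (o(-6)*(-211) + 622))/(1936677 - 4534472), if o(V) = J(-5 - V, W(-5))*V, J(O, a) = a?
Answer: 3202457/2597795 ≈ 1.2328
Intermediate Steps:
W(u) = 2*u*(1 + u) (W(u) = (2*u)*(1 + u) = 2*u*(1 + u))
o(V) = 40*V (o(V) = (2*(-5)*(1 - 5))*V = (2*(-5)*(-4))*V = 40*V)
(-3253719 + (o(-6)*(-211) + 622))/(1936677 - 4534472) = (-3253719 + ((40*(-6))*(-211) + 622))/(1936677 - 4534472) = (-3253719 + (-240*(-211) + 622))/(-2597795) = (-3253719 + (50640 + 622))*(-1/2597795) = (-3253719 + 51262)*(-1/2597795) = -3202457*(-1/2597795) = 3202457/2597795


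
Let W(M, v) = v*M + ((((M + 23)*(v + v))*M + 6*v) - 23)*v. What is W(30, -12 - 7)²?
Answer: 1322529900169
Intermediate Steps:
W(M, v) = M*v + v*(-23 + 6*v + 2*M*v*(23 + M)) (W(M, v) = M*v + ((((23 + M)*(2*v))*M + 6*v) - 23)*v = M*v + (((2*v*(23 + M))*M + 6*v) - 23)*v = M*v + ((2*M*v*(23 + M) + 6*v) - 23)*v = M*v + ((6*v + 2*M*v*(23 + M)) - 23)*v = M*v + (-23 + 6*v + 2*M*v*(23 + M))*v = M*v + v*(-23 + 6*v + 2*M*v*(23 + M)))
W(30, -12 - 7)² = ((-12 - 7)*(-23 + 30 + 6*(-12 - 7) + 2*(-12 - 7)*30² + 46*30*(-12 - 7)))² = (-19*(-23 + 30 + 6*(-19) + 2*(-19)*900 + 46*30*(-19)))² = (-19*(-23 + 30 - 114 - 34200 - 26220))² = (-19*(-60527))² = 1150013² = 1322529900169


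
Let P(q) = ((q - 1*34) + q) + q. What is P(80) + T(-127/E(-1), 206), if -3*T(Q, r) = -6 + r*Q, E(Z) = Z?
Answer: -25538/3 ≈ -8512.7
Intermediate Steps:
P(q) = -34 + 3*q (P(q) = ((q - 34) + q) + q = ((-34 + q) + q) + q = (-34 + 2*q) + q = -34 + 3*q)
T(Q, r) = 2 - Q*r/3 (T(Q, r) = -(-6 + r*Q)/3 = -(-6 + Q*r)/3 = 2 - Q*r/3)
P(80) + T(-127/E(-1), 206) = (-34 + 3*80) + (2 - 1/3*(-127/(-1))*206) = (-34 + 240) + (2 - 1/3*(-127*(-1))*206) = 206 + (2 - 1/3*127*206) = 206 + (2 - 26162/3) = 206 - 26156/3 = -25538/3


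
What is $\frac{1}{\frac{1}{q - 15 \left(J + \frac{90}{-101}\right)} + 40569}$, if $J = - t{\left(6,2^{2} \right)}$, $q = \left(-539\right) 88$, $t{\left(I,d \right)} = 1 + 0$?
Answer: $\frac{4787767}{194234919322} \approx 2.4649 \cdot 10^{-5}$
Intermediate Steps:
$t{\left(I,d \right)} = 1$
$q = -47432$
$J = -1$ ($J = \left(-1\right) 1 = -1$)
$\frac{1}{\frac{1}{q - 15 \left(J + \frac{90}{-101}\right)} + 40569} = \frac{1}{\frac{1}{-47432 - 15 \left(-1 + \frac{90}{-101}\right)} + 40569} = \frac{1}{\frac{1}{-47432 - 15 \left(-1 + 90 \left(- \frac{1}{101}\right)\right)} + 40569} = \frac{1}{\frac{1}{-47432 - 15 \left(-1 - \frac{90}{101}\right)} + 40569} = \frac{1}{\frac{1}{-47432 - - \frac{2865}{101}} + 40569} = \frac{1}{\frac{1}{-47432 + \frac{2865}{101}} + 40569} = \frac{1}{\frac{1}{- \frac{4787767}{101}} + 40569} = \frac{1}{- \frac{101}{4787767} + 40569} = \frac{1}{\frac{194234919322}{4787767}} = \frac{4787767}{194234919322}$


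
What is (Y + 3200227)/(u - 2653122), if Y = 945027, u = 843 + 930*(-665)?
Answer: -4145254/3270729 ≈ -1.2674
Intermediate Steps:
u = -617607 (u = 843 - 618450 = -617607)
(Y + 3200227)/(u - 2653122) = (945027 + 3200227)/(-617607 - 2653122) = 4145254/(-3270729) = 4145254*(-1/3270729) = -4145254/3270729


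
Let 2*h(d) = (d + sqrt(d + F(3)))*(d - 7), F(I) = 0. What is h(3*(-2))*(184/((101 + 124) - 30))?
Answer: 184/5 - 92*I*sqrt(6)/15 ≈ 36.8 - 15.024*I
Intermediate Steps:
h(d) = (-7 + d)*(d + sqrt(d))/2 (h(d) = ((d + sqrt(d + 0))*(d - 7))/2 = ((d + sqrt(d))*(-7 + d))/2 = ((-7 + d)*(d + sqrt(d)))/2 = (-7 + d)*(d + sqrt(d))/2)
h(3*(-2))*(184/((101 + 124) - 30)) = ((3*(-2))**2/2 + (3*(-2))**(3/2)/2 - 21*(-2)/2 - 7*I*sqrt(6)/2)*(184/((101 + 124) - 30)) = ((1/2)*(-6)**2 + (-6)**(3/2)/2 - 7/2*(-6) - 7*I*sqrt(6)/2)*(184/(225 - 30)) = ((1/2)*36 + (-6*I*sqrt(6))/2 + 21 - 7*I*sqrt(6)/2)*(184/195) = (18 - 3*I*sqrt(6) + 21 - 7*I*sqrt(6)/2)*(184*(1/195)) = (39 - 13*I*sqrt(6)/2)*(184/195) = 184/5 - 92*I*sqrt(6)/15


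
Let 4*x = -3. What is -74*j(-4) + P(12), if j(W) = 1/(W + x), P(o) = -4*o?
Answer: -616/19 ≈ -32.421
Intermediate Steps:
x = -¾ (x = (¼)*(-3) = -¾ ≈ -0.75000)
j(W) = 1/(-¾ + W) (j(W) = 1/(W - ¾) = 1/(-¾ + W))
-74*j(-4) + P(12) = -296/(-3 + 4*(-4)) - 4*12 = -296/(-3 - 16) - 48 = -296/(-19) - 48 = -296*(-1)/19 - 48 = -74*(-4/19) - 48 = 296/19 - 48 = -616/19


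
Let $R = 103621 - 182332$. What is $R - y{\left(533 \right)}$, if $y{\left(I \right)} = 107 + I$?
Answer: $-79351$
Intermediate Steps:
$R = -78711$ ($R = 103621 - 182332 = -78711$)
$R - y{\left(533 \right)} = -78711 - \left(107 + 533\right) = -78711 - 640 = -79351$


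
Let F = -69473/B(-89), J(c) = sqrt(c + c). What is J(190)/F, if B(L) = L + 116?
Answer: -54*sqrt(95)/69473 ≈ -0.0075760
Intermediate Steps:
B(L) = 116 + L
J(c) = sqrt(2)*sqrt(c) (J(c) = sqrt(2*c) = sqrt(2)*sqrt(c))
F = -69473/27 (F = -69473/(116 - 89) = -69473/27 ≈ -2573.1)
J(190)/F = (sqrt(2)*sqrt(190))/(-69473/27) = (2*sqrt(95))*(-27/69473) = -54*sqrt(95)/69473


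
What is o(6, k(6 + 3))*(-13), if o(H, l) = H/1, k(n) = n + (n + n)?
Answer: -78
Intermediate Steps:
k(n) = 3*n (k(n) = n + 2*n = 3*n)
o(H, l) = H (o(H, l) = H*1 = H)
o(6, k(6 + 3))*(-13) = 6*(-13) = -78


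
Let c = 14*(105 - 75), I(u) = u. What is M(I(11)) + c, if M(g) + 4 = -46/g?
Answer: 4530/11 ≈ 411.82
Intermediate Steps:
M(g) = -4 - 46/g
c = 420 (c = 14*30 = 420)
M(I(11)) + c = (-4 - 46/11) + 420 = -90/11 + 420 = 4530/11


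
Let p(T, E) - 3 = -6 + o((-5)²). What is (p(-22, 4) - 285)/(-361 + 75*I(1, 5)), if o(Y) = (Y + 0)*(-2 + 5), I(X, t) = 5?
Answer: -213/14 ≈ -15.214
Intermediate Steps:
o(Y) = 3*Y (o(Y) = Y*3 = 3*Y)
p(T, E) = 72 (p(T, E) = 3 + (-6 + 3*(-5)²) = 3 + (-6 + 3*25) = 3 + (-6 + 75) = 3 + 69 = 72)
(p(-22, 4) - 285)/(-361 + 75*I(1, 5)) = (72 - 285)/(-361 + 75*5) = -213/(-361 + 375) = -213/14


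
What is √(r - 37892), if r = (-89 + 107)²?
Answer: 8*I*√587 ≈ 193.82*I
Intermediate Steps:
r = 324 (r = 18² = 324)
√(r - 37892) = √(324 - 37892) = √(-37568) = 8*I*√587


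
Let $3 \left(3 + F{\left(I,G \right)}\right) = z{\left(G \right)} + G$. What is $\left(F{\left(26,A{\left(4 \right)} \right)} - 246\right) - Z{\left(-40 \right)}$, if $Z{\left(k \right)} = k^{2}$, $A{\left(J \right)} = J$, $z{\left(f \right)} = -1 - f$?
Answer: $- \frac{5548}{3} \approx -1849.3$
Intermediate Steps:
$F{\left(I,G \right)} = - \frac{10}{3}$ ($F{\left(I,G \right)} = -3 + \frac{\left(-1 - G\right) + G}{3} = -3 + \frac{1}{3} \left(-1\right) = -3 - \frac{1}{3} = - \frac{10}{3}$)
$\left(F{\left(26,A{\left(4 \right)} \right)} - 246\right) - Z{\left(-40 \right)} = \left(- \frac{10}{3} - 246\right) - \left(-40\right)^{2} = \left(- \frac{10}{3} - 246\right) - 1600 = - \frac{748}{3} - 1600 = - \frac{5548}{3}$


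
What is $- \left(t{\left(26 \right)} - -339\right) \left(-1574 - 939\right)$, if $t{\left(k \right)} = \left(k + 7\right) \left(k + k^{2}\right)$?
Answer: $59068065$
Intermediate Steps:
$t{\left(k \right)} = \left(7 + k\right) \left(k + k^{2}\right)$
$- \left(t{\left(26 \right)} - -339\right) \left(-1574 - 939\right) = - \left(26 \left(7 + 26^{2} + 8 \cdot 26\right) - -339\right) \left(-1574 - 939\right) = - \left(26 \left(7 + 676 + 208\right) + 339\right) \left(-2513\right) = - \left(26 \cdot 891 + 339\right) \left(-2513\right) = - \left(23166 + 339\right) \left(-2513\right) = - 23505 \left(-2513\right) = \left(-1\right) \left(-59068065\right) = 59068065$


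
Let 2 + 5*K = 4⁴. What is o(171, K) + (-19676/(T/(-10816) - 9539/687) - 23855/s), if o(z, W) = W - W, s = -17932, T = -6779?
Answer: 2624086127848549/1766600585732 ≈ 1485.4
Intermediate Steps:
K = 254/5 (K = -⅖ + (⅕)*4⁴ = -⅖ + (⅕)*256 = -⅖ + 256/5 = 254/5 ≈ 50.800)
o(z, W) = 0
o(171, K) + (-19676/(T/(-10816) - 9539/687) - 23855/s) = 0 + (-19676/(-6779/(-10816) - 9539/687) - 23855/(-17932)) = 0 + (-19676/(-6779*(-1/10816) - 9539*1/687) - 23855*(-1/17932)) = 0 + (-19676/(6779/10816 - 9539/687) + 23855/17932) = 0 + (-19676/(-98516651/7430592) + 23855/17932) = 0 + (-19676*(-7430592/98516651) + 23855/17932) = 0 + (146204328192/98516651 + 23855/17932) = 0 + 2624086127848549/1766600585732 = 2624086127848549/1766600585732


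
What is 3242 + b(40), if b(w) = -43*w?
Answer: 1522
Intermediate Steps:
3242 + b(40) = 3242 - 43*40 = 3242 - 1720 = 1522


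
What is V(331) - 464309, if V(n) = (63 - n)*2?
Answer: -464845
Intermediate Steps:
V(n) = 126 - 2*n
V(331) - 464309 = (126 - 2*331) - 464309 = (126 - 662) - 464309 = -536 - 464309 = -464845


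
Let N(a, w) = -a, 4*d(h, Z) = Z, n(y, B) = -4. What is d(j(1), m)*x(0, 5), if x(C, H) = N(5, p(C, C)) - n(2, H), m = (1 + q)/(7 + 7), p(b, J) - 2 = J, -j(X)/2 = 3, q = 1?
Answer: -1/28 ≈ -0.035714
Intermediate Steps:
j(X) = -6 (j(X) = -2*3 = -6)
p(b, J) = 2 + J
m = ⅐ (m = (1 + 1)/(7 + 7) = 2/14 = 2*(1/14) = ⅐ ≈ 0.14286)
d(h, Z) = Z/4
x(C, H) = -1 (x(C, H) = -1*5 - 1*(-4) = -5 + 4 = -1)
d(j(1), m)*x(0, 5) = ((¼)*(⅐))*(-1) = (1/28)*(-1) = -1/28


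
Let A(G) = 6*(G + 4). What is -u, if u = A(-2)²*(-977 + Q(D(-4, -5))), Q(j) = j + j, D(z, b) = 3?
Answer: 139824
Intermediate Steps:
A(G) = 24 + 6*G (A(G) = 6*(4 + G) = 24 + 6*G)
Q(j) = 2*j
u = -139824 (u = (24 + 6*(-2))²*(-977 + 2*3) = (24 - 12)²*(-977 + 6) = 12²*(-971) = 144*(-971) = -139824)
-u = -1*(-139824) = 139824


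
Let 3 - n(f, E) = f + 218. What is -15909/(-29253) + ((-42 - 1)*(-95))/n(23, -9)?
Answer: -5510103/331534 ≈ -16.620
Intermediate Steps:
n(f, E) = -215 - f (n(f, E) = 3 - (f + 218) = 3 - (218 + f) = 3 + (-218 - f) = -215 - f)
-15909/(-29253) + ((-42 - 1)*(-95))/n(23, -9) = -15909/(-29253) + ((-42 - 1)*(-95))/(-215 - 1*23) = -15909*(-1/29253) + (-43*(-95))/(-215 - 23) = 5303/9751 + 4085/(-238) = 5303/9751 + 4085*(-1/238) = 5303/9751 - 4085/238 = -5510103/331534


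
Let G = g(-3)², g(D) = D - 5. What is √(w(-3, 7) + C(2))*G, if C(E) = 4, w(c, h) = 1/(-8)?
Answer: 16*√62 ≈ 125.98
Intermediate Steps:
w(c, h) = -⅛
g(D) = -5 + D
G = 64 (G = (-5 - 3)² = (-8)² = 64)
√(w(-3, 7) + C(2))*G = √(-⅛ + 4)*64 = √(31/8)*64 = (√62/4)*64 = 16*√62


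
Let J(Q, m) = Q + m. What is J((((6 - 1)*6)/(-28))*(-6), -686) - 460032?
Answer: -3224981/7 ≈ -4.6071e+5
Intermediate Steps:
J((((6 - 1)*6)/(-28))*(-6), -686) - 460032 = ((((6 - 1)*6)/(-28))*(-6) - 686) - 460032 = (((5*6)*(-1/28))*(-6) - 686) - 460032 = ((30*(-1/28))*(-6) - 686) - 460032 = (-15/14*(-6) - 686) - 460032 = (45/7 - 686) - 460032 = -4757/7 - 460032 = -3224981/7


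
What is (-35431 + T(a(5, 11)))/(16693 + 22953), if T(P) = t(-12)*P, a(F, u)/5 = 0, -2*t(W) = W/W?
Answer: -35431/39646 ≈ -0.89368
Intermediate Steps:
t(W) = -½ (t(W) = -W/(2*W) = -½*1 = -½)
a(F, u) = 0 (a(F, u) = 5*0 = 0)
T(P) = -P/2
(-35431 + T(a(5, 11)))/(16693 + 22953) = (-35431 - ½*0)/(16693 + 22953) = (-35431 + 0)/39646 = -35431*1/39646 = -35431/39646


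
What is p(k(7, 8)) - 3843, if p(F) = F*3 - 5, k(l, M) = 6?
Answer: -3830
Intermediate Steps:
p(F) = -5 + 3*F (p(F) = 3*F - 5 = -5 + 3*F)
p(k(7, 8)) - 3843 = (-5 + 3*6) - 3843 = (-5 + 18) - 3843 = 13 - 3843 = -3830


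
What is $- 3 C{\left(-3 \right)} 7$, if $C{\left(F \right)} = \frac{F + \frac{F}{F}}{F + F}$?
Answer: $-7$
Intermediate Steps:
$C{\left(F \right)} = \frac{1 + F}{2 F}$ ($C{\left(F \right)} = \frac{F + 1}{2 F} = \left(1 + F\right) \frac{1}{2 F} = \frac{1 + F}{2 F}$)
$- 3 C{\left(-3 \right)} 7 = - 3 \frac{1 - 3}{2 \left(-3\right)} 7 = - 3 \cdot \frac{1}{2} \left(- \frac{1}{3}\right) \left(-2\right) 7 = \left(-3\right) \frac{1}{3} \cdot 7 = \left(-1\right) 7 = -7$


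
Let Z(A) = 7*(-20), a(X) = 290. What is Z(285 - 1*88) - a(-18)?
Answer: -430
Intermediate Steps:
Z(A) = -140
Z(285 - 1*88) - a(-18) = -140 - 1*290 = -140 - 290 = -430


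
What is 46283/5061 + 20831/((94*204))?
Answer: 110327611/10783304 ≈ 10.231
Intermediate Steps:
46283/5061 + 20831/((94*204)) = 46283*(1/5061) + 20831/19176 = 46283/5061 + 20831*(1/19176) = 46283/5061 + 20831/19176 = 110327611/10783304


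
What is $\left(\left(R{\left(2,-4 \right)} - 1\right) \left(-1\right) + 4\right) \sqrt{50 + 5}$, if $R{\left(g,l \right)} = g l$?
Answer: $13 \sqrt{55} \approx 96.411$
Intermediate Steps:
$\left(\left(R{\left(2,-4 \right)} - 1\right) \left(-1\right) + 4\right) \sqrt{50 + 5} = \left(\left(2 \left(-4\right) - 1\right) \left(-1\right) + 4\right) \sqrt{50 + 5} = \left(\left(-8 - 1\right) \left(-1\right) + 4\right) \sqrt{55} = \left(\left(-9\right) \left(-1\right) + 4\right) \sqrt{55} = \left(9 + 4\right) \sqrt{55} = 13 \sqrt{55}$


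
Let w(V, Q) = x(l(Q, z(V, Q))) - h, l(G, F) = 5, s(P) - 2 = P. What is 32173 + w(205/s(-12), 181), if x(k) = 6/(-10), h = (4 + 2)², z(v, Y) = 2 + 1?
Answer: 160682/5 ≈ 32136.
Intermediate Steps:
s(P) = 2 + P
z(v, Y) = 3
h = 36 (h = 6² = 36)
x(k) = -⅗ (x(k) = 6*(-⅒) = -⅗)
w(V, Q) = -183/5 (w(V, Q) = -⅗ - 1*36 = -⅗ - 36 = -183/5)
32173 + w(205/s(-12), 181) = 32173 - 183/5 = 160682/5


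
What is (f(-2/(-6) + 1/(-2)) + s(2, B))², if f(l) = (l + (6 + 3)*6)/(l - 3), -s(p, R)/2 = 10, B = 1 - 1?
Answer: 1369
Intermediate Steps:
B = 0
s(p, R) = -20 (s(p, R) = -2*10 = -20)
f(l) = (54 + l)/(-3 + l) (f(l) = (l + 9*6)/(-3 + l) = (l + 54)/(-3 + l) = (54 + l)/(-3 + l))
(f(-2/(-6) + 1/(-2)) + s(2, B))² = ((54 + (-2/(-6) + 1/(-2)))/(-3 + (-2/(-6) + 1/(-2))) - 20)² = ((54 + (-2*(-⅙) + 1*(-½)))/(-3 + (-2*(-⅙) + 1*(-½))) - 20)² = ((54 + (⅓ - ½))/(-3 + (⅓ - ½)) - 20)² = ((54 - ⅙)/(-3 - ⅙) - 20)² = ((323/6)/(-19/6) - 20)² = (-6/19*323/6 - 20)² = (-17 - 20)² = (-37)² = 1369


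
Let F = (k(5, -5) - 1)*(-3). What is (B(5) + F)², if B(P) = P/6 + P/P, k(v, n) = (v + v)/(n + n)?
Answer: 2209/36 ≈ 61.361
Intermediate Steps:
k(v, n) = v/n (k(v, n) = (2*v)/((2*n)) = (2*v)*(1/(2*n)) = v/n)
B(P) = 1 + P/6 (B(P) = P*(⅙) + 1 = P/6 + 1 = 1 + P/6)
F = 6 (F = (5/(-5) - 1)*(-3) = (5*(-⅕) - 1)*(-3) = (-1 - 1)*(-3) = -2*(-3) = 6)
(B(5) + F)² = ((1 + (⅙)*5) + 6)² = ((1 + ⅚) + 6)² = (11/6 + 6)² = (47/6)² = 2209/36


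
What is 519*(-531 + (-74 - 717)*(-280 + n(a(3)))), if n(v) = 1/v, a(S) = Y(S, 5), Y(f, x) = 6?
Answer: 229208219/2 ≈ 1.1460e+8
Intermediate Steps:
a(S) = 6
519*(-531 + (-74 - 717)*(-280 + n(a(3)))) = 519*(-531 + (-74 - 717)*(-280 + 1/6)) = 519*(-531 - 791*(-280 + ⅙)) = 519*(-531 - 791*(-1679/6)) = 519*(-531 + 1328089/6) = 519*(1324903/6) = 229208219/2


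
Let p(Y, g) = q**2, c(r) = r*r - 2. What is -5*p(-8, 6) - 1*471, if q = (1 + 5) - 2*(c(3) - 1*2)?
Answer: -551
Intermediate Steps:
c(r) = -2 + r**2 (c(r) = r**2 - 2 = -2 + r**2)
q = -4 (q = (1 + 5) - 2*((-2 + 3**2) - 1*2) = 6 - 2*((-2 + 9) - 2) = 6 - 2*(7 - 2) = 6 - 2*5 = 6 - 10 = -4)
p(Y, g) = 16 (p(Y, g) = (-4)**2 = 16)
-5*p(-8, 6) - 1*471 = -5*16 - 1*471 = -80 - 471 = -551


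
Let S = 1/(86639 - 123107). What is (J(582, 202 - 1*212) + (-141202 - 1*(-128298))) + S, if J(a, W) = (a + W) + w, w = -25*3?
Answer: -452458477/36468 ≈ -12407.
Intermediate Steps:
w = -75
S = -1/36468 (S = 1/(-36468) = -1/36468 ≈ -2.7421e-5)
J(a, W) = -75 + W + a (J(a, W) = (a + W) - 75 = (W + a) - 75 = -75 + W + a)
(J(582, 202 - 1*212) + (-141202 - 1*(-128298))) + S = ((-75 + (202 - 1*212) + 582) + (-141202 - 1*(-128298))) - 1/36468 = ((-75 + (202 - 212) + 582) + (-141202 + 128298)) - 1/36468 = ((-75 - 10 + 582) - 12904) - 1/36468 = (497 - 12904) - 1/36468 = -12407 - 1/36468 = -452458477/36468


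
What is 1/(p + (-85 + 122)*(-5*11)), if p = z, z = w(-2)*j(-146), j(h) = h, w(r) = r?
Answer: -1/1743 ≈ -0.00057372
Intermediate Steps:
z = 292 (z = -2*(-146) = 292)
p = 292
1/(p + (-85 + 122)*(-5*11)) = 1/(292 + (-85 + 122)*(-5*11)) = 1/(292 + 37*(-55)) = 1/(292 - 2035) = 1/(-1743) = -1/1743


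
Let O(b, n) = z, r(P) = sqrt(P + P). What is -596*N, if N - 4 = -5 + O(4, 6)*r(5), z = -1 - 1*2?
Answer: 596 + 1788*sqrt(10) ≈ 6250.2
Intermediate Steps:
z = -3 (z = -1 - 2 = -3)
r(P) = sqrt(2)*sqrt(P) (r(P) = sqrt(2*P) = sqrt(2)*sqrt(P))
O(b, n) = -3
N = -1 - 3*sqrt(10) (N = 4 + (-5 - 3*sqrt(2)*sqrt(5)) = 4 + (-5 - 3*sqrt(10)) = -1 - 3*sqrt(10) ≈ -10.487)
-596*N = -596*(-1 - 3*sqrt(10)) = 596 + 1788*sqrt(10)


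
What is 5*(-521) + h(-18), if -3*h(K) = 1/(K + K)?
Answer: -281339/108 ≈ -2605.0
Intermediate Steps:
h(K) = -1/(6*K) (h(K) = -1/(3*(K + K)) = -1/(2*K)/3 = -1/(6*K))
5*(-521) + h(-18) = 5*(-521) - 1/6/(-18) = -2605 - 1/6*(-1/18) = -2605 + 1/108 = -281339/108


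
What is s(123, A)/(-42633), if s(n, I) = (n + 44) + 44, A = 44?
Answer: -211/42633 ≈ -0.0049492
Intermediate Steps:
s(n, I) = 88 + n (s(n, I) = (44 + n) + 44 = 88 + n)
s(123, A)/(-42633) = (88 + 123)/(-42633) = 211*(-1/42633) = -211/42633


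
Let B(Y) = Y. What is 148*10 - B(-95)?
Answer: 1575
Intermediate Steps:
148*10 - B(-95) = 148*10 - 1*(-95) = 1480 + 95 = 1575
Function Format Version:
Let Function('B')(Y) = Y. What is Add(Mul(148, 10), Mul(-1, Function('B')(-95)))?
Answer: 1575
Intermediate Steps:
Add(Mul(148, 10), Mul(-1, Function('B')(-95))) = Add(Mul(148, 10), Mul(-1, -95)) = Add(1480, 95) = 1575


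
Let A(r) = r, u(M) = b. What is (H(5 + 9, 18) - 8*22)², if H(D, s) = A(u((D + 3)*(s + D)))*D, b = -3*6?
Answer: 183184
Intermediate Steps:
b = -18
u(M) = -18
H(D, s) = -18*D
(H(5 + 9, 18) - 8*22)² = (-18*(5 + 9) - 8*22)² = (-18*14 - 176)² = (-252 - 176)² = (-428)² = 183184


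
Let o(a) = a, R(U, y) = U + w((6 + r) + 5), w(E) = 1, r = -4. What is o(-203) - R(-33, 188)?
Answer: -171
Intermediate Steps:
R(U, y) = 1 + U (R(U, y) = U + 1 = 1 + U)
o(-203) - R(-33, 188) = -203 - (1 - 33) = -203 - 1*(-32) = -203 + 32 = -171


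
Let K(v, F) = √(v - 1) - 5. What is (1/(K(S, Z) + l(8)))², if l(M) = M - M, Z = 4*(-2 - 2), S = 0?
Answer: (5 - I)⁻² ≈ 0.035503 + 0.014793*I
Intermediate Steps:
Z = -16 (Z = 4*(-4) = -16)
K(v, F) = -5 + √(-1 + v) (K(v, F) = √(-1 + v) - 5 = -5 + √(-1 + v))
l(M) = 0
(1/(K(S, Z) + l(8)))² = (1/((-5 + √(-1 + 0)) + 0))² = (1/((-5 + √(-1)) + 0))² = (1/((-5 + I) + 0))² = (1/(-5 + I))² = ((-5 - I)/26)² = (-5 - I)²/676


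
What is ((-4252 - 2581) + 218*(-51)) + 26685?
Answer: 8734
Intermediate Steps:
((-4252 - 2581) + 218*(-51)) + 26685 = (-6833 - 11118) + 26685 = -17951 + 26685 = 8734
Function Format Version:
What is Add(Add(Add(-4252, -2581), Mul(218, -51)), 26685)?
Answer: 8734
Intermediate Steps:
Add(Add(Add(-4252, -2581), Mul(218, -51)), 26685) = Add(Add(-6833, -11118), 26685) = Add(-17951, 26685) = 8734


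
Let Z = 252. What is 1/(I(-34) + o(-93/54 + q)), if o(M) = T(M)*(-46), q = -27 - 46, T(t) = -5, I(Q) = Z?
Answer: 1/482 ≈ 0.0020747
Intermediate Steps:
I(Q) = 252
q = -73
o(M) = 230 (o(M) = -5*(-46) = 230)
1/(I(-34) + o(-93/54 + q)) = 1/(252 + 230) = 1/482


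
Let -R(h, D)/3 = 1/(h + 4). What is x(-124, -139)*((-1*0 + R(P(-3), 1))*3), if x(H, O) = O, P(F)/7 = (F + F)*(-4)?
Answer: 1251/172 ≈ 7.2733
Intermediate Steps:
P(F) = -56*F (P(F) = 7*((F + F)*(-4)) = 7*((2*F)*(-4)) = 7*(-8*F) = -56*F)
R(h, D) = -3/(4 + h) (R(h, D) = -3/(h + 4) = -3/(4 + h))
x(-124, -139)*((-1*0 + R(P(-3), 1))*3) = -139*(-1*0 - 3/(4 - 56*(-3)))*3 = -139*(0 - 3/(4 + 168))*3 = -139*(0 - 3/172)*3 = -(-417)*3/172 = -139*(-9/172) = 1251/172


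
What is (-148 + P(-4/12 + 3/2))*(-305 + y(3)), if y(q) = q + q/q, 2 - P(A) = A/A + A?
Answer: 267589/6 ≈ 44598.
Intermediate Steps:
P(A) = 1 - A (P(A) = 2 - (A/A + A) = 2 - (1 + A) = 2 + (-1 - A) = 1 - A)
y(q) = 1 + q (y(q) = q + 1 = 1 + q)
(-148 + P(-4/12 + 3/2))*(-305 + y(3)) = (-148 + (1 - (-4/12 + 3/2)))*(-305 + (1 + 3)) = (-148 + (1 - (-4*1/12 + 3*(1/2))))*(-305 + 4) = (-148 + (1 - (-1/3 + 3/2)))*(-301) = (-148 + (1 - 1*7/6))*(-301) = (-148 + (1 - 7/6))*(-301) = (-148 - 1/6)*(-301) = -889/6*(-301) = 267589/6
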